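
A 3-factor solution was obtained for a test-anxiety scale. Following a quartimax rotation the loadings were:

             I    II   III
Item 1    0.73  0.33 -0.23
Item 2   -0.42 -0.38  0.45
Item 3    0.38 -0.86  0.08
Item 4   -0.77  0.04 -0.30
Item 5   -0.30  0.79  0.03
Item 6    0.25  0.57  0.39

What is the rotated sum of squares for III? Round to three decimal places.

SS loadings for III = (-0.23)² + 0.45² + 0.08² + (-0.30)² + 0.03² + 0.39² = 0.0529 + 0.2025 + 0.0064 + 0.0900 + 0.0009 + 0.1521 = 0.5048

0.505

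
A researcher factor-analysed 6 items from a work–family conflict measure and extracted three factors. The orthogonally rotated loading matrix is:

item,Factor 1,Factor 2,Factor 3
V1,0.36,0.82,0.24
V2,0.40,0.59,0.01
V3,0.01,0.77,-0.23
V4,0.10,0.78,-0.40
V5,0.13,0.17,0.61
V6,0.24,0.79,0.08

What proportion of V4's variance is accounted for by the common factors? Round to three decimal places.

0.778

h² = 0.10² + 0.78² + (-0.40)² = 0.0100 + 0.6084 + 0.1600 = 0.7784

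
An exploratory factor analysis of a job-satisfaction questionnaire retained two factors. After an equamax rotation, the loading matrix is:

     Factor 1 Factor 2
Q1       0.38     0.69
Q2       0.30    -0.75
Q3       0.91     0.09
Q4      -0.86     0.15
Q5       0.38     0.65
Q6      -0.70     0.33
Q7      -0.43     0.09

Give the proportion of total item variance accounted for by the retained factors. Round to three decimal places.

0.604

Communalities: 0.6205, 0.6525, 0.8362, 0.7621, 0.5669, 0.5989, 0.1930; Σh² = 4.2301.
Total variance with 7 standardized items is 7, so the solution explains 4.2301/7 = 0.6043.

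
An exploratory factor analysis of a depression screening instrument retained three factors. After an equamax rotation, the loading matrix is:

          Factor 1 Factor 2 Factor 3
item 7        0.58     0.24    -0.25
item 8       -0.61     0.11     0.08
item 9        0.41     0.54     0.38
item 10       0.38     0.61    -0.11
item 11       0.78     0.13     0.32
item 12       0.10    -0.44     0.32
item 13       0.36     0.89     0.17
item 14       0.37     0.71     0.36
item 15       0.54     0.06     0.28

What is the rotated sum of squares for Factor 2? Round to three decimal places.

SS loadings for Factor 2 = 0.24² + 0.11² + 0.54² + 0.61² + 0.13² + (-0.44)² + 0.89² + 0.71² + 0.06² = 0.0576 + 0.0121 + 0.2916 + 0.3721 + 0.0169 + 0.1936 + 0.7921 + 0.5041 + 0.0036 = 2.2437

2.244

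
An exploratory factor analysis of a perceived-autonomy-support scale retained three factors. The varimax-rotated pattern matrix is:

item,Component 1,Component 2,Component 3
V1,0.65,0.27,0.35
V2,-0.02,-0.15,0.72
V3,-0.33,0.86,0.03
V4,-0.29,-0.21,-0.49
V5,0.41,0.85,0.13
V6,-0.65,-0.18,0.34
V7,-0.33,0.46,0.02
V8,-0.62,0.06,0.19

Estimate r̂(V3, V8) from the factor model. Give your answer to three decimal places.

r̂ = Σ λ_i·λ_j across factors = (-0.33)(-0.62) + (0.86)(0.06) + (0.03)(0.19)
  = +0.2046 +0.0516 +0.0057 = 0.2619

0.262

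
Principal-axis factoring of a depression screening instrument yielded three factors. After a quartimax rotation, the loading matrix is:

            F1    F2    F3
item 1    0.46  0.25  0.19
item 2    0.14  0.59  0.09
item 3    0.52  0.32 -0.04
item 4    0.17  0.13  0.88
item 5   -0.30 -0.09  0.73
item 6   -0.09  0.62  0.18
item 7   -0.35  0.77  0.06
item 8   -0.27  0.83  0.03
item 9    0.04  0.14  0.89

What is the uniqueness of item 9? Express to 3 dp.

0.187

h² = 0.04² + 0.14² + 0.89² = 0.0016 + 0.0196 + 0.7921 = 0.8133
Uniqueness u² = 1 − h² = 1 − 0.8133 = 0.1867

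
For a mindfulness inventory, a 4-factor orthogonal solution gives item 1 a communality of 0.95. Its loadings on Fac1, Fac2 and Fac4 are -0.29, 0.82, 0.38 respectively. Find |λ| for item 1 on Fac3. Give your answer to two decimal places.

0.22

Under orthogonal rotation h² = Σλ², so λ_Fac3² = h² − (0.9009) = 0.95 − 0.9009 = 0.0491.
|λ| = √0.0491 = 0.2216.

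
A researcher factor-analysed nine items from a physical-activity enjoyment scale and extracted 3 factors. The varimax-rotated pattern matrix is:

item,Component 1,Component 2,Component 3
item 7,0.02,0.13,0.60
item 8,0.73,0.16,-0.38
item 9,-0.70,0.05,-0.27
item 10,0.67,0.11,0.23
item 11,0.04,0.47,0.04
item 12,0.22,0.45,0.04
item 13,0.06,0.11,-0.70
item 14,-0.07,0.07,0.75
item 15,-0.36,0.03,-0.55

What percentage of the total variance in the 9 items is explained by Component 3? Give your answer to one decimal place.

22.1%

SS loadings for Component 3 = 0.60² + (-0.38)² + (-0.27)² + 0.23² + 0.04² + 0.04² + (-0.70)² + 0.75² + (-0.55)² = 1.9884
With 9 standardized items, total variance = 9. Proportion = 1.9884/9 = 0.2209 → 22.09%.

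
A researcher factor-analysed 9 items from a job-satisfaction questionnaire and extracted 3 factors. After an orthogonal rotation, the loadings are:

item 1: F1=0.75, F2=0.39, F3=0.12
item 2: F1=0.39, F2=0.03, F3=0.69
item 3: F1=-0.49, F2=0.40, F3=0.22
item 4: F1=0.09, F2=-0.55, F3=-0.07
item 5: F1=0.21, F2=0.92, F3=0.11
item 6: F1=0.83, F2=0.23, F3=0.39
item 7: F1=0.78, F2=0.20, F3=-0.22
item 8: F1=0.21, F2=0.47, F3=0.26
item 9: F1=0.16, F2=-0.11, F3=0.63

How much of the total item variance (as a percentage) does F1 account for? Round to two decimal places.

26.38%

SS loadings for F1 = 0.75² + 0.39² + (-0.49)² + 0.09² + 0.21² + 0.83² + 0.78² + 0.21² + 0.16² = 2.3739
With 9 standardized items, total variance = 9. Proportion = 2.3739/9 = 0.2638 → 26.38%.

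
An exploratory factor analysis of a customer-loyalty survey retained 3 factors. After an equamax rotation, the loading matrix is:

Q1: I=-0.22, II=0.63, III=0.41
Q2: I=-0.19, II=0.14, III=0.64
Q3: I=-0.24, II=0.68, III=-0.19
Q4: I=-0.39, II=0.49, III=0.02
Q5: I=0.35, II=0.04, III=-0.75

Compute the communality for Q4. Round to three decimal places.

0.393

h² = (-0.39)² + 0.49² + 0.02² = 0.1521 + 0.2401 + 0.0004 = 0.3926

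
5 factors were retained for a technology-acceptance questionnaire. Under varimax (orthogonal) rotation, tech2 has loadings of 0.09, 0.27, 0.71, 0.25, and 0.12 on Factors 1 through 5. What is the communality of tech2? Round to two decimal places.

h² = 0.09² + 0.27² + 0.71² + 0.25² + 0.12² = 0.0081 + 0.0729 + 0.5041 + 0.0625 + 0.0144 = 0.6620

0.66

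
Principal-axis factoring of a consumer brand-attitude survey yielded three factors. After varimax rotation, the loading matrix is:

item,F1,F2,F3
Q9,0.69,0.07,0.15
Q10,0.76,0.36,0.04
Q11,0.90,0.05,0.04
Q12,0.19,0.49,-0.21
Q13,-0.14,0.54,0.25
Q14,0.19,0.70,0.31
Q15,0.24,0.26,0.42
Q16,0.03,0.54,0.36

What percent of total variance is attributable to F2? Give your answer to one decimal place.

19.0%

SS loadings for F2 = 0.07² + 0.36² + 0.05² + 0.49² + 0.54² + 0.70² + 0.26² + 0.54² = 1.5179
With 8 standardized items, total variance = 8. Proportion = 1.5179/8 = 0.1897 → 18.97%.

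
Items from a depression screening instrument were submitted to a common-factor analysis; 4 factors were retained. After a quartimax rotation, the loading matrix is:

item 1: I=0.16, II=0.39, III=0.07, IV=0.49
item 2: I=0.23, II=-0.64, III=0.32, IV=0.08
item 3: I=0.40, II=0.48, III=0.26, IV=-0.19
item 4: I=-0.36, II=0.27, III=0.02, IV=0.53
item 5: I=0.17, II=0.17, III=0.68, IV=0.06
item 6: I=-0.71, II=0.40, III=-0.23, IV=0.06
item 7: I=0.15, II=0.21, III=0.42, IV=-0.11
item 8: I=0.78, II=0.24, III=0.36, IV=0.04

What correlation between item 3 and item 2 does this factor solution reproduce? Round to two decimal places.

-0.15

r̂ = Σ λ_i·λ_j across factors = (0.40)(0.23) + (0.48)(-0.64) + (0.26)(0.32) + (-0.19)(0.08)
  = +0.0920 -0.3072 +0.0832 -0.0152 = -0.1472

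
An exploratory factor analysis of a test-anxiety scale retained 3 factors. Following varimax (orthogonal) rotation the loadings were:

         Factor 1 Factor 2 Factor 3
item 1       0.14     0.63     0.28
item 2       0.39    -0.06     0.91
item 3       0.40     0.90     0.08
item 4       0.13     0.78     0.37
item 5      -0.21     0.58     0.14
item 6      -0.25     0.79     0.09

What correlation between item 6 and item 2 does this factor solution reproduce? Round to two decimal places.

-0.06

r̂ = Σ λ_i·λ_j across factors = (-0.25)(0.39) + (0.79)(-0.06) + (0.09)(0.91)
  = -0.0975 -0.0474 +0.0819 = -0.0630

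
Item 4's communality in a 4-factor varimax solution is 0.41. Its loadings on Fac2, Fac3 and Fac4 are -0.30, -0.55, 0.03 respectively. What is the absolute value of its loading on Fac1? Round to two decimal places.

Under orthogonal rotation h² = Σλ², so λ_Fac1² = h² − (0.3934) = 0.41 − 0.3934 = 0.0166.
|λ| = √0.0166 = 0.1288.

0.13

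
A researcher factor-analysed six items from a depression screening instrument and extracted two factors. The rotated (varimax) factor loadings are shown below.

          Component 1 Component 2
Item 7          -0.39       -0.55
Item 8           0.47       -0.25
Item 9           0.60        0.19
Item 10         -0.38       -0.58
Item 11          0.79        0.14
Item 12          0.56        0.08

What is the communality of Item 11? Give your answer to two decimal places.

h² = 0.79² + 0.14² = 0.6241 + 0.0196 = 0.6437

0.64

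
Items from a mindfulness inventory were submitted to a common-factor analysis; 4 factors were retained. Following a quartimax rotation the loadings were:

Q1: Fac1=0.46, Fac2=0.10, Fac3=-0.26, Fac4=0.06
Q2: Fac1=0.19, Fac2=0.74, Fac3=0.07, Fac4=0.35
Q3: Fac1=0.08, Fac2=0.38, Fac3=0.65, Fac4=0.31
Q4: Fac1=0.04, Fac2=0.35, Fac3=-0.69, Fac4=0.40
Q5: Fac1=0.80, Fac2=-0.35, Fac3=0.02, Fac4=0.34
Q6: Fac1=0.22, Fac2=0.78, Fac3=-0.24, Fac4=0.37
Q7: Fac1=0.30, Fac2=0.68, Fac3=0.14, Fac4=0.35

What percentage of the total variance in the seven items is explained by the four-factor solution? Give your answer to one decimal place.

69.4%

SS loadings by factor: 1.0341, 2.0178, 1.0487, 0.7572; total = 4.8578.
Total variance with 7 standardized items is 7, so the solution explains 4.8578/7 = 0.6940 = 69.40%.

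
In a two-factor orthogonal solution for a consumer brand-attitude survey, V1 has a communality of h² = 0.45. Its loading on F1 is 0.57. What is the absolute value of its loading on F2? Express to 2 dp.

Under orthogonal rotation h² = Σλ², so λ_F2² = h² − (0.3249) = 0.45 − 0.3249 = 0.1251.
|λ| = √0.1251 = 0.3537.

0.35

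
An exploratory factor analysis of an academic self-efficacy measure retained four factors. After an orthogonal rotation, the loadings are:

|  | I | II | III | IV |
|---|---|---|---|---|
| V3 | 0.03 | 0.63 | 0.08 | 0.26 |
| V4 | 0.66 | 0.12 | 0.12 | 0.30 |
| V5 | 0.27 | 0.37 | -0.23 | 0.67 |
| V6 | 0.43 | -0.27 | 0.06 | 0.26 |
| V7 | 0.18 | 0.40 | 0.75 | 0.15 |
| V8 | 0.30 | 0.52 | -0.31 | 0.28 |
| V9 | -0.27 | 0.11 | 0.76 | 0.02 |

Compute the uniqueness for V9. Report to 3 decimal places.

h² = (-0.27)² + 0.11² + 0.76² + 0.02² = 0.0729 + 0.0121 + 0.5776 + 0.0004 = 0.6630
Uniqueness u² = 1 − h² = 1 − 0.6630 = 0.3370

0.337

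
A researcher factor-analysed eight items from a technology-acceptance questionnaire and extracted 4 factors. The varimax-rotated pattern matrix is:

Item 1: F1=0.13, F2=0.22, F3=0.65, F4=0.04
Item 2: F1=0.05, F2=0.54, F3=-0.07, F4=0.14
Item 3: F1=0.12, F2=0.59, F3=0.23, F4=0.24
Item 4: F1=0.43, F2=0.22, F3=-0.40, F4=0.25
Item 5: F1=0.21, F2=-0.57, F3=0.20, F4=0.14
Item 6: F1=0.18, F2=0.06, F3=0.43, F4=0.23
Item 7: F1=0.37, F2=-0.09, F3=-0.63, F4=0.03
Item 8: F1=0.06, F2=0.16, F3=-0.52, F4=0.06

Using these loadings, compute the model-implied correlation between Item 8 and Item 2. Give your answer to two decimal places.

r̂ = Σ λ_i·λ_j across factors = (0.06)(0.05) + (0.16)(0.54) + (-0.52)(-0.07) + (0.06)(0.14)
  = +0.0030 +0.0864 +0.0364 +0.0084 = 0.1342

0.13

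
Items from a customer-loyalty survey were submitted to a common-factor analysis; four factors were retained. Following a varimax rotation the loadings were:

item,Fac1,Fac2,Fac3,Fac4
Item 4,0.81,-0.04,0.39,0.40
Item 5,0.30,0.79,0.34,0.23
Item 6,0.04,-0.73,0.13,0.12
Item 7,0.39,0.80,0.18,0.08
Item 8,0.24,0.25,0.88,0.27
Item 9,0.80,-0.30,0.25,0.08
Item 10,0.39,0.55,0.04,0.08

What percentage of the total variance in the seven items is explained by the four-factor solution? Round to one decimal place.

SS loadings by factor: 1.7495, 2.2536, 1.1555, 0.3194; total = 5.4780.
Total variance with 7 standardized items is 7, so the solution explains 5.4780/7 = 0.7826 = 78.26%.

78.3%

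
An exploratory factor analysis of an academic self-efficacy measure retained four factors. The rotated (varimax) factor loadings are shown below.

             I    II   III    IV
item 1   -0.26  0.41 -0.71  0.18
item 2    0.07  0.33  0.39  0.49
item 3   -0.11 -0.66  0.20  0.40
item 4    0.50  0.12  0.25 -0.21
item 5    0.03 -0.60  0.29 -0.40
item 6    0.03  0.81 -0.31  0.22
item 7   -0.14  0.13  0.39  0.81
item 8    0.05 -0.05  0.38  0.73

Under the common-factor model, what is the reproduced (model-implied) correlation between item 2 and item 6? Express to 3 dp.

0.256

r̂ = Σ λ_i·λ_j across factors = (0.07)(0.03) + (0.33)(0.81) + (0.39)(-0.31) + (0.49)(0.22)
  = +0.0021 +0.2673 -0.1209 +0.1078 = 0.2563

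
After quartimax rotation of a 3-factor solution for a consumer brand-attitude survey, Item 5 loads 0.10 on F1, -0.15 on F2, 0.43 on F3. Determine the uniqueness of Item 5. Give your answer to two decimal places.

0.78

h² = 0.10² + (-0.15)² + 0.43² = 0.0100 + 0.0225 + 0.1849 = 0.2174
Uniqueness u² = 1 − h² = 1 − 0.2174 = 0.7826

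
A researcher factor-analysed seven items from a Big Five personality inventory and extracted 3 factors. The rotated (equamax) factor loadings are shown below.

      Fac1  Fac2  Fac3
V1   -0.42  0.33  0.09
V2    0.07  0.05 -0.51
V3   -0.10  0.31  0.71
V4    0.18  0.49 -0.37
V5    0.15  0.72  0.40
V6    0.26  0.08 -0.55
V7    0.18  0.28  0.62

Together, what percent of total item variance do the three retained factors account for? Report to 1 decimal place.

SS loadings by factor: 0.3462, 1.0508, 1.7561; total = 3.1531.
Total variance with 7 standardized items is 7, so the solution explains 3.1531/7 = 0.4504 = 45.04%.

45.0%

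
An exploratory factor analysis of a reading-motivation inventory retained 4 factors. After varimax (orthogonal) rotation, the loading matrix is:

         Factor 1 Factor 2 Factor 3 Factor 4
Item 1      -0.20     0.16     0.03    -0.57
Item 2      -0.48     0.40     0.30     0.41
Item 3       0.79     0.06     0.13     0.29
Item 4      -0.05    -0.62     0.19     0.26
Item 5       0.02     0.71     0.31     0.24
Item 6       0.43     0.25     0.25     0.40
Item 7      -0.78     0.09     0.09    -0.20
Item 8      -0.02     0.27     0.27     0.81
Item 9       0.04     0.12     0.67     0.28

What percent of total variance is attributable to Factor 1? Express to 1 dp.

SS loadings for Factor 1 = (-0.20)² + (-0.48)² + 0.79² + (-0.05)² + 0.02² + 0.43² + (-0.78)² + (-0.02)² + 0.04² = 1.6927
With 9 standardized items, total variance = 9. Proportion = 1.6927/9 = 0.1881 → 18.81%.

18.8%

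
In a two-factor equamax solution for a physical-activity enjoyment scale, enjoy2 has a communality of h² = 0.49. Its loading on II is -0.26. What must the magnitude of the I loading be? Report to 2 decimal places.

Under orthogonal rotation h² = Σλ², so λ_I² = h² − (0.0676) = 0.49 − 0.0676 = 0.4224.
|λ| = √0.4224 = 0.6499.

0.65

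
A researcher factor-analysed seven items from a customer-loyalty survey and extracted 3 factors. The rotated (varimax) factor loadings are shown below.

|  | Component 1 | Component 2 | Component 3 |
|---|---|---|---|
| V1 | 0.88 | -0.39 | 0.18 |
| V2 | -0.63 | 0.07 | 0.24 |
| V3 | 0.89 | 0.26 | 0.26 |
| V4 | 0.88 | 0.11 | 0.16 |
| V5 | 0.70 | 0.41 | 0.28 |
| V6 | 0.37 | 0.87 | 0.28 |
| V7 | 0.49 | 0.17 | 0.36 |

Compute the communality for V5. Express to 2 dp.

0.74

h² = 0.70² + 0.41² + 0.28² = 0.4900 + 0.1681 + 0.0784 = 0.7365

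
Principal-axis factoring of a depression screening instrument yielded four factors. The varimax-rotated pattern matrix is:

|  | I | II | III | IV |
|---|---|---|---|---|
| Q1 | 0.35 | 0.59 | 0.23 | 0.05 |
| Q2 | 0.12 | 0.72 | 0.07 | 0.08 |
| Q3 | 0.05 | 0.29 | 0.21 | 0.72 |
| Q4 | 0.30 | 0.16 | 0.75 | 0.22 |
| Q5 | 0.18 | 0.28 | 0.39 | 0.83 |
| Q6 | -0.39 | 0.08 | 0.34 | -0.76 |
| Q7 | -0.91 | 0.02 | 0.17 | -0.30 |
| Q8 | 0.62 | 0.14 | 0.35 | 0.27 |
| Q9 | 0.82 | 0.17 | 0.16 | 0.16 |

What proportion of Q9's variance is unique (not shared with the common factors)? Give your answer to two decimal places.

0.25

h² = 0.82² + 0.17² + 0.16² + 0.16² = 0.6724 + 0.0289 + 0.0256 + 0.0256 = 0.7525
Uniqueness u² = 1 − h² = 1 − 0.7525 = 0.2475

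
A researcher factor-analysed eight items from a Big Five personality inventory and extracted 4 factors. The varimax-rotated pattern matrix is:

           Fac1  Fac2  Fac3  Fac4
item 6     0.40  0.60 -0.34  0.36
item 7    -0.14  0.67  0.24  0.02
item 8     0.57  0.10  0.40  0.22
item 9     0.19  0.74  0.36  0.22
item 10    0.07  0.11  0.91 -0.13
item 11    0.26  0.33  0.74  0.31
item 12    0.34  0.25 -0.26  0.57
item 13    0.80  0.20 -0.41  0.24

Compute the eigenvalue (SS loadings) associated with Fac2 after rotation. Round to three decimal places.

1.590

SS loadings for Fac2 = 0.60² + 0.67² + 0.10² + 0.74² + 0.11² + 0.33² + 0.25² + 0.20² = 0.3600 + 0.4489 + 0.0100 + 0.5476 + 0.0121 + 0.1089 + 0.0625 + 0.0400 = 1.5900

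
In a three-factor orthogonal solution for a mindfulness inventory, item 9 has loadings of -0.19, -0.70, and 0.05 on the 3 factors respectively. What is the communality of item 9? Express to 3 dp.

h² = (-0.19)² + (-0.70)² + 0.05² = 0.0361 + 0.4900 + 0.0025 = 0.5286

0.529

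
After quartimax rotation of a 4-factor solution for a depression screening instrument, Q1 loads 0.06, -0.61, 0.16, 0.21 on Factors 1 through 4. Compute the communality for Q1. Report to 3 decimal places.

0.445

h² = 0.06² + (-0.61)² + 0.16² + 0.21² = 0.0036 + 0.3721 + 0.0256 + 0.0441 = 0.4454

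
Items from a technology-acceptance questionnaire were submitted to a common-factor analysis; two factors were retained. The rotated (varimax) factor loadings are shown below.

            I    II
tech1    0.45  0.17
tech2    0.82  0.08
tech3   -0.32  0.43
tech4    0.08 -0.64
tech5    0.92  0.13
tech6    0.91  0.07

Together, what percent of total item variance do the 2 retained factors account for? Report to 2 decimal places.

Communalities: 0.2314, 0.6788, 0.2873, 0.4160, 0.8633, 0.8330; Σh² = 3.3098.
Total variance with 6 standardized items is 6, so the solution explains 3.3098/6 = 0.5516 = 55.16%.

55.16%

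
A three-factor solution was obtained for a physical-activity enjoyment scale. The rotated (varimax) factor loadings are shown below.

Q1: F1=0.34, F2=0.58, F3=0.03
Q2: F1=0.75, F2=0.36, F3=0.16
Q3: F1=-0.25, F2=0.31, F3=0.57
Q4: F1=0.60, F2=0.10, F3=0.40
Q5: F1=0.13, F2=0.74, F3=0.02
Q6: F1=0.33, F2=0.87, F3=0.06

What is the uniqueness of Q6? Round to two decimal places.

0.13

h² = 0.33² + 0.87² + 0.06² = 0.1089 + 0.7569 + 0.0036 = 0.8694
Uniqueness u² = 1 − h² = 1 − 0.8694 = 0.1306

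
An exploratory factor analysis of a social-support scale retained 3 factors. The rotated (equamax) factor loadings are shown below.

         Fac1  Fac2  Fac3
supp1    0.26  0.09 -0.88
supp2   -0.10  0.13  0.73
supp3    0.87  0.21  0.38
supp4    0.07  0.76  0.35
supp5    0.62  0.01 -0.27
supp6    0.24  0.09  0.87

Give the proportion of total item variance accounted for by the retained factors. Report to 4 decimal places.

0.7234

Communalities: 0.8501, 0.5598, 0.9454, 0.7050, 0.4574, 0.8226; Σh² = 4.3403.
Total variance with 6 standardized items is 6, so the solution explains 4.3403/6 = 0.7234.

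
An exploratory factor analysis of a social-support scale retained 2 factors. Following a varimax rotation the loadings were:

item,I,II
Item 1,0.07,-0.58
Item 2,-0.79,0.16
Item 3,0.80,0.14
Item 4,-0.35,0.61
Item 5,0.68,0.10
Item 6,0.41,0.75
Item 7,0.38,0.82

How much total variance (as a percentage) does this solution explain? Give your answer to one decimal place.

Communalities: 0.3413, 0.6497, 0.6596, 0.4946, 0.4724, 0.7306, 0.8168; Σh² = 4.1650.
Total variance with 7 standardized items is 7, so the solution explains 4.1650/7 = 0.5950 = 59.50%.

59.5%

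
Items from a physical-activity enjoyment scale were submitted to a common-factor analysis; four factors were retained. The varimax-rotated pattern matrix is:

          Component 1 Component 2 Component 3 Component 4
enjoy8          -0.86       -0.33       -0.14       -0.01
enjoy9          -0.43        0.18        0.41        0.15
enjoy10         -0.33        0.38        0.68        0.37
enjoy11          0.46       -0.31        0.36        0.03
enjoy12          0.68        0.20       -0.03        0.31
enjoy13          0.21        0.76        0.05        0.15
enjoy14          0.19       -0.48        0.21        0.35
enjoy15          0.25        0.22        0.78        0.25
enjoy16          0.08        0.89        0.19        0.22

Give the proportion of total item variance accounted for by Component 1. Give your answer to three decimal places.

0.206

SS loadings for Component 1 = (-0.86)² + (-0.43)² + (-0.33)² + 0.46² + 0.68² + 0.21² + 0.19² + 0.25² + 0.08² = 1.8565
Proportion of variance = 1.8565 / 9 = 0.2063.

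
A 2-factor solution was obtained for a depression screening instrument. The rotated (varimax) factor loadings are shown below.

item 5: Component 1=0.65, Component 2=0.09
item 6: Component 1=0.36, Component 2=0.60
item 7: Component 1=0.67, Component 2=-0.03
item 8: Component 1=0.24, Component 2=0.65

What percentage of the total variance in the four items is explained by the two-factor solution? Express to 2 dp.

46.25%

SS loadings by factor: 1.0586, 0.7915; total = 1.8501.
Total variance with 4 standardized items is 4, so the solution explains 1.8501/4 = 0.4625 = 46.25%.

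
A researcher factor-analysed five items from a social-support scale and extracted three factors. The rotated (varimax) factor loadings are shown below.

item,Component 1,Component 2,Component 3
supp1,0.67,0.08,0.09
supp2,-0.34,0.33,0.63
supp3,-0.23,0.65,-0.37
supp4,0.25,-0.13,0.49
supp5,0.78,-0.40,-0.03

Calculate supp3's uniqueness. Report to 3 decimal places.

0.388

h² = (-0.23)² + 0.65² + (-0.37)² = 0.0529 + 0.4225 + 0.1369 = 0.6123
Uniqueness u² = 1 − h² = 1 − 0.6123 = 0.3877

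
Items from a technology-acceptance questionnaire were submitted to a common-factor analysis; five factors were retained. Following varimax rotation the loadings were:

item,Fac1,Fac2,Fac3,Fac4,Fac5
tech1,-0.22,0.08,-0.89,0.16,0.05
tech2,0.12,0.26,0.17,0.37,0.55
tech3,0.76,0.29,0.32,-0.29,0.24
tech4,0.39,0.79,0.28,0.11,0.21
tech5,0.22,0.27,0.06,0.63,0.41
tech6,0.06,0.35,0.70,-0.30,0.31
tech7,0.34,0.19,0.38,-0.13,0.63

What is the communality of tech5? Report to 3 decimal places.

0.690

h² = 0.22² + 0.27² + 0.06² + 0.63² + 0.41² = 0.0484 + 0.0729 + 0.0036 + 0.3969 + 0.1681 = 0.6899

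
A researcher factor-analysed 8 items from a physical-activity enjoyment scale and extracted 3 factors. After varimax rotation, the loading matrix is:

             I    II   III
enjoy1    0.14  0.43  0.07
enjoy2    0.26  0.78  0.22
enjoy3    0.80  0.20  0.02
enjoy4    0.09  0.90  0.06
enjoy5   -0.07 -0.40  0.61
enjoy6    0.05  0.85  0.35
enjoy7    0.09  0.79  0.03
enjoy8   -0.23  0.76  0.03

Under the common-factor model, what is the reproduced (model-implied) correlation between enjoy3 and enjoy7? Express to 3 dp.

0.231

r̂ = Σ λ_i·λ_j across factors = (0.80)(0.09) + (0.20)(0.79) + (0.02)(0.03)
  = +0.0720 +0.1580 +0.0006 = 0.2306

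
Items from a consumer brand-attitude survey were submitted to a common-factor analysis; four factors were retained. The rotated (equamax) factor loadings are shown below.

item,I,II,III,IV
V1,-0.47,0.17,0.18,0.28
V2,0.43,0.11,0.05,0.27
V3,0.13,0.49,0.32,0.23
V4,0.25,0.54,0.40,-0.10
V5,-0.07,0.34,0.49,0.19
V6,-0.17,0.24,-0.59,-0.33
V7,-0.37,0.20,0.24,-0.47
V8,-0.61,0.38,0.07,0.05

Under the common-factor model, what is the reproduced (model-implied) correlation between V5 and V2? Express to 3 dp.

r̂ = Σ λ_i·λ_j across factors = (-0.07)(0.43) + (0.34)(0.11) + (0.49)(0.05) + (0.19)(0.27)
  = -0.0301 +0.0374 +0.0245 +0.0513 = 0.0831

0.083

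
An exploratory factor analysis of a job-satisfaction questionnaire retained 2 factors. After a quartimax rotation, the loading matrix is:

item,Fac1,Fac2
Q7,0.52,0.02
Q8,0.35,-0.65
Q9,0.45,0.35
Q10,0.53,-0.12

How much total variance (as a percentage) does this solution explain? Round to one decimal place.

35.9%

Communalities: 0.2708, 0.5450, 0.3250, 0.2953; Σh² = 1.4361.
Total variance with 4 standardized items is 4, so the solution explains 1.4361/4 = 0.3590 = 35.90%.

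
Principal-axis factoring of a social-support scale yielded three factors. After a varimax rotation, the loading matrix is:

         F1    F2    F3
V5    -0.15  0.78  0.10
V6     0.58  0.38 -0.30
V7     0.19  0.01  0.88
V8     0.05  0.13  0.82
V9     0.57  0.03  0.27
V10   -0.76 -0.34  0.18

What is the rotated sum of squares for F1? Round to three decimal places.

1.300

SS loadings for F1 = (-0.15)² + 0.58² + 0.19² + 0.05² + 0.57² + (-0.76)² = 0.0225 + 0.3364 + 0.0361 + 0.0025 + 0.3249 + 0.5776 = 1.3000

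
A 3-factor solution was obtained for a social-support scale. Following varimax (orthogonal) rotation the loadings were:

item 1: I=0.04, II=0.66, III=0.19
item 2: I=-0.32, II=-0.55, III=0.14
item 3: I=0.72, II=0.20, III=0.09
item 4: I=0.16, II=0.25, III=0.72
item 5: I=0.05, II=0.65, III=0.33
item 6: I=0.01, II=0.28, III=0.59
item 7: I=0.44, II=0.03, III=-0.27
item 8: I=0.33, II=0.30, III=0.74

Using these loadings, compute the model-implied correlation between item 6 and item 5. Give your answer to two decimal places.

0.38

r̂ = Σ λ_i·λ_j across factors = (0.01)(0.05) + (0.28)(0.65) + (0.59)(0.33)
  = +0.0005 +0.1820 +0.1947 = 0.3772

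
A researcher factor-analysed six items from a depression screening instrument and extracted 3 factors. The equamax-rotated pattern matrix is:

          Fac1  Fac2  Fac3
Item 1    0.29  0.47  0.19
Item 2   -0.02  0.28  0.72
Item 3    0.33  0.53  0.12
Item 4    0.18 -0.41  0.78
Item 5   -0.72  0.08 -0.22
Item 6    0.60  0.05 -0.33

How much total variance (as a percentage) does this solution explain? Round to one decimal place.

53.3%

SS loadings by factor: 1.1042, 0.7572, 1.3346; total = 3.1960.
Total variance with 6 standardized items is 6, so the solution explains 3.1960/6 = 0.5327 = 53.27%.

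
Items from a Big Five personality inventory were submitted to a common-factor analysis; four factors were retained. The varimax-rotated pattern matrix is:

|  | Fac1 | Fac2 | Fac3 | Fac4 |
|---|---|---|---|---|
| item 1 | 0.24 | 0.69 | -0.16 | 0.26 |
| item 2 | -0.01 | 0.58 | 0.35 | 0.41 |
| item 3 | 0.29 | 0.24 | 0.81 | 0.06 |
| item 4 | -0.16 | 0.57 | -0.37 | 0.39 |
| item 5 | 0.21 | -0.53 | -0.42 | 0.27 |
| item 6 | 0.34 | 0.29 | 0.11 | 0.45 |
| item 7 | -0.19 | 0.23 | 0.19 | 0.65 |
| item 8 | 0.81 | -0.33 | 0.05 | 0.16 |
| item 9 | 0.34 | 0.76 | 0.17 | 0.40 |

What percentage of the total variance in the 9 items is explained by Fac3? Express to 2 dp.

SS loadings for Fac3 = (-0.16)² + 0.35² + 0.81² + (-0.37)² + (-0.42)² + 0.11² + 0.19² + 0.05² + 0.17² = 1.1971
With 9 standardized items, total variance = 9. Proportion = 1.1971/9 = 0.1330 → 13.30%.

13.30%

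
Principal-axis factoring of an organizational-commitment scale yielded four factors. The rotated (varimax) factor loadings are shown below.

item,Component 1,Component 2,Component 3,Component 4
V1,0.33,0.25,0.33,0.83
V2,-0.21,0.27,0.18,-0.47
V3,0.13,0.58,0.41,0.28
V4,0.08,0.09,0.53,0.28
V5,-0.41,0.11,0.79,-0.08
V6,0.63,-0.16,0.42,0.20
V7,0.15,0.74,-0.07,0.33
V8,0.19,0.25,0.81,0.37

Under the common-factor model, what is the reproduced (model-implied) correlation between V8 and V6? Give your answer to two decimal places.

0.49

r̂ = Σ λ_i·λ_j across factors = (0.19)(0.63) + (0.25)(-0.16) + (0.81)(0.42) + (0.37)(0.20)
  = +0.1197 -0.0400 +0.3402 +0.0740 = 0.4939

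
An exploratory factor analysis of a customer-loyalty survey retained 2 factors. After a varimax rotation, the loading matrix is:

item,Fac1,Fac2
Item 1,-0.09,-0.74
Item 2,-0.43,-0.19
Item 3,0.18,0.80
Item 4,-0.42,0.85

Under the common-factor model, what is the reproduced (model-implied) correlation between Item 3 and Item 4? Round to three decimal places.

0.604

r̂ = Σ λ_i·λ_j across factors = (0.18)(-0.42) + (0.80)(0.85)
  = -0.0756 +0.6800 = 0.6044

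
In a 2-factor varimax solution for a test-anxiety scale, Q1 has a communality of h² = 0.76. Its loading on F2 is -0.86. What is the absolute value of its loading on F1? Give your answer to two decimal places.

0.14

Under orthogonal rotation h² = Σλ², so λ_F1² = h² − (0.7396) = 0.76 − 0.7396 = 0.0204.
|λ| = √0.0204 = 0.1428.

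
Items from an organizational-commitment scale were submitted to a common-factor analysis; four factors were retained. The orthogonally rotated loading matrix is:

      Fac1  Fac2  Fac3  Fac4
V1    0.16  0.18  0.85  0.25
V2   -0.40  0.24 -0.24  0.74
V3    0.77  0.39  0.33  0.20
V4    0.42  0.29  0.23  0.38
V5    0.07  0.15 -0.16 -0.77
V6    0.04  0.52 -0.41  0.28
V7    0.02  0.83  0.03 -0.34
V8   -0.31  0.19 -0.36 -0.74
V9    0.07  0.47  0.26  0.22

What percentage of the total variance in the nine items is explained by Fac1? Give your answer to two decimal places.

SS loadings for Fac1 = 0.16² + (-0.40)² + 0.77² + 0.42² + 0.07² + 0.04² + 0.02² + (-0.31)² + 0.07² = 1.0628
With 9 standardized items, total variance = 9. Proportion = 1.0628/9 = 0.1181 → 11.81%.

11.81%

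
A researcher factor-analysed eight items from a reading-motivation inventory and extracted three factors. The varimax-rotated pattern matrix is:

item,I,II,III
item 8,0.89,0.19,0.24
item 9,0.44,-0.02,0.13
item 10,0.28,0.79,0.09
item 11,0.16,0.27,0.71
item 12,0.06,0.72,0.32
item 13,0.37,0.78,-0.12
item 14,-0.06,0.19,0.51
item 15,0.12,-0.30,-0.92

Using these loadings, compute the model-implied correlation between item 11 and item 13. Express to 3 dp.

0.185

r̂ = Σ λ_i·λ_j across factors = (0.16)(0.37) + (0.27)(0.78) + (0.71)(-0.12)
  = +0.0592 +0.2106 -0.0852 = 0.1846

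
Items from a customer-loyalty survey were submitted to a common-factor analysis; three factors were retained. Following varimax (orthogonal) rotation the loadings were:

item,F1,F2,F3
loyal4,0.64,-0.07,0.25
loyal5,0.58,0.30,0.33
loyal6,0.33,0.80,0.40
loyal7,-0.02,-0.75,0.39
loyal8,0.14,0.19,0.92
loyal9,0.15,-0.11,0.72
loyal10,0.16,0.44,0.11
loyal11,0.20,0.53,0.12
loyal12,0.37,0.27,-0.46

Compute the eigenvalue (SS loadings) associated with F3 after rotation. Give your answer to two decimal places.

2.09

SS loadings for F3 = 0.25² + 0.33² + 0.40² + 0.39² + 0.92² + 0.72² + 0.11² + 0.12² + (-0.46)² = 0.0625 + 0.1089 + 0.1600 + 0.1521 + 0.8464 + 0.5184 + 0.0121 + 0.0144 + 0.2116 = 2.0864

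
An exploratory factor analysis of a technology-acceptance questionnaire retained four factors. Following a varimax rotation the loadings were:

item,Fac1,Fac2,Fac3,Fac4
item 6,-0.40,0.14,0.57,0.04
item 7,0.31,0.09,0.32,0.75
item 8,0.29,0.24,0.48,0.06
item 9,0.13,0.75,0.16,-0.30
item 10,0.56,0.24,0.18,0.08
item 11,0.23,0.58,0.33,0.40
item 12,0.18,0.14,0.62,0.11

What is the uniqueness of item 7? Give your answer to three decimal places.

0.231

h² = 0.31² + 0.09² + 0.32² + 0.75² = 0.0961 + 0.0081 + 0.1024 + 0.5625 = 0.7691
Uniqueness u² = 1 − h² = 1 − 0.7691 = 0.2309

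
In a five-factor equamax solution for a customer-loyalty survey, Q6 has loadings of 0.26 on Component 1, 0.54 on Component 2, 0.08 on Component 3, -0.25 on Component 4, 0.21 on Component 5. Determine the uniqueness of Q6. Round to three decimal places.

0.528

h² = 0.26² + 0.54² + 0.08² + (-0.25)² + 0.21² = 0.0676 + 0.2916 + 0.0064 + 0.0625 + 0.0441 = 0.4722
Uniqueness u² = 1 − h² = 1 − 0.4722 = 0.5278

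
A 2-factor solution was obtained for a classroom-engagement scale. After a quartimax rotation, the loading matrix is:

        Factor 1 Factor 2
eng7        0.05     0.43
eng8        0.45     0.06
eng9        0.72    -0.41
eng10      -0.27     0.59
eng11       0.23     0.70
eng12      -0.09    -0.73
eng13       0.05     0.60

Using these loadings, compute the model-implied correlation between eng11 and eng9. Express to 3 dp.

r̂ = Σ λ_i·λ_j across factors = (0.23)(0.72) + (0.70)(-0.41)
  = +0.1656 -0.2870 = -0.1214

-0.121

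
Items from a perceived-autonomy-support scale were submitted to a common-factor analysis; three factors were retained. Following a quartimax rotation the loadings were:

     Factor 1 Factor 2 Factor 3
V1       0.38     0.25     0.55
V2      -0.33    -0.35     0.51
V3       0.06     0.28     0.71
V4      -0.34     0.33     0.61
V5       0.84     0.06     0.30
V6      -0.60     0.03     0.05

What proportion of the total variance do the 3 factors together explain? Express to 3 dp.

0.558

Communalities: 0.5094, 0.4915, 0.5861, 0.5966, 0.7992, 0.3634; Σh² = 3.3462.
Total variance with 6 standardized items is 6, so the solution explains 3.3462/6 = 0.5577.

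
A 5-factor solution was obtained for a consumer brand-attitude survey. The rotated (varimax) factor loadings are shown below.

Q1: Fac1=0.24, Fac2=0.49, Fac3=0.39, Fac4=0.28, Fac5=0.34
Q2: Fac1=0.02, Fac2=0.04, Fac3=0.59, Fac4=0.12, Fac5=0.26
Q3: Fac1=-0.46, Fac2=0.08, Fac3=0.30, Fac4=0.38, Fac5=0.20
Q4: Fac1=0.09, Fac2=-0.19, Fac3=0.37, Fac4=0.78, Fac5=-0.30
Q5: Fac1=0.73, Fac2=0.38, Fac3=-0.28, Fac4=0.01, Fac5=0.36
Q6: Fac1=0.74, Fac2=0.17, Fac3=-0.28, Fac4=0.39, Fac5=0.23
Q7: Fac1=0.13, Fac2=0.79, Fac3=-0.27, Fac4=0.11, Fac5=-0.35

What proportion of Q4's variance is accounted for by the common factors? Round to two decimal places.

h² = 0.09² + (-0.19)² + 0.37² + 0.78² + (-0.30)² = 0.0081 + 0.0361 + 0.1369 + 0.6084 + 0.0900 = 0.8795

0.88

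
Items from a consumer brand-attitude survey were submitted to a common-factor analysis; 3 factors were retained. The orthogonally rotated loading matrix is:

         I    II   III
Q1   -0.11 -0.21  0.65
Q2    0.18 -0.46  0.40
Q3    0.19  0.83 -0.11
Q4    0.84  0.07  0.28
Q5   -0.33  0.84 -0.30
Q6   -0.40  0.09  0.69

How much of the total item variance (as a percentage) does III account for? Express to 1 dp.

20.7%

SS loadings for III = 0.65² + 0.40² + (-0.11)² + 0.28² + (-0.30)² + 0.69² = 1.2391
With 6 standardized items, total variance = 6. Proportion = 1.2391/6 = 0.2065 → 20.65%.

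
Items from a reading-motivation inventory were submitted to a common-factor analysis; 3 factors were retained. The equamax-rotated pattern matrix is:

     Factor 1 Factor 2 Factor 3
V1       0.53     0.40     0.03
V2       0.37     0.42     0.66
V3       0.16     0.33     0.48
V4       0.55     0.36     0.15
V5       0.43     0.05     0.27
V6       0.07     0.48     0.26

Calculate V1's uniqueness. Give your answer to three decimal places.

h² = 0.53² + 0.40² + 0.03² = 0.2809 + 0.1600 + 0.0009 = 0.4418
Uniqueness u² = 1 − h² = 1 − 0.4418 = 0.5582

0.558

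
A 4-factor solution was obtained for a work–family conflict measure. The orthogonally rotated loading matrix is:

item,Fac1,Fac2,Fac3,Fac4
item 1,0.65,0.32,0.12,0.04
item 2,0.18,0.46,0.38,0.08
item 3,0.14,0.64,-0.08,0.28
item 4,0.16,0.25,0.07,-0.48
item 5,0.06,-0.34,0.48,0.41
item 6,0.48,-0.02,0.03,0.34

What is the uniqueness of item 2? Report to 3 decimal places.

h² = 0.18² + 0.46² + 0.38² + 0.08² = 0.0324 + 0.2116 + 0.1444 + 0.0064 = 0.3948
Uniqueness u² = 1 − h² = 1 − 0.3948 = 0.6052

0.605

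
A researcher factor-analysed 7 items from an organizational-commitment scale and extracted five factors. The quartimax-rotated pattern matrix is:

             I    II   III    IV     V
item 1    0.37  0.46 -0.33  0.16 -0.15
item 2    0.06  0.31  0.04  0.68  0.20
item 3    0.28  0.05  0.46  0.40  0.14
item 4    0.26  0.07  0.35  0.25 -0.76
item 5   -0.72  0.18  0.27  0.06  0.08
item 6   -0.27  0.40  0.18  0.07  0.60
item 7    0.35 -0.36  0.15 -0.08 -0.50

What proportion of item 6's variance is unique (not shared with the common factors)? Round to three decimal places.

0.370

h² = (-0.27)² + 0.40² + 0.18² + 0.07² + 0.60² = 0.0729 + 0.1600 + 0.0324 + 0.0049 + 0.3600 = 0.6302
Uniqueness u² = 1 − h² = 1 − 0.6302 = 0.3698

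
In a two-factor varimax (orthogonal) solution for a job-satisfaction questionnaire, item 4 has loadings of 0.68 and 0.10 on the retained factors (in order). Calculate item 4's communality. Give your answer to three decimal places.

0.472

h² = 0.68² + 0.10² = 0.4624 + 0.0100 = 0.4724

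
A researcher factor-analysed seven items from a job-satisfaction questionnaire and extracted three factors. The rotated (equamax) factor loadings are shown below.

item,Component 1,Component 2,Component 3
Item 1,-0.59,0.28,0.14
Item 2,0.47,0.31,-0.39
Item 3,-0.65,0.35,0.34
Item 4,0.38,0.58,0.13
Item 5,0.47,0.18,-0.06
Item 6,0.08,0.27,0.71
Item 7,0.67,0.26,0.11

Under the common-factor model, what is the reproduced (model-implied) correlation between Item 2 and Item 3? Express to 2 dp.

r̂ = Σ λ_i·λ_j across factors = (0.47)(-0.65) + (0.31)(0.35) + (-0.39)(0.34)
  = -0.3055 +0.1085 -0.1326 = -0.3296

-0.33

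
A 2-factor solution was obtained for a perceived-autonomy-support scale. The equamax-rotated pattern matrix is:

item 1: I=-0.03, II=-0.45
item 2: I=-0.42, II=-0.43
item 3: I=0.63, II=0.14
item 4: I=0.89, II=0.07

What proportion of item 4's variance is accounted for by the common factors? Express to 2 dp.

0.80

h² = 0.89² + 0.07² = 0.7921 + 0.0049 = 0.7970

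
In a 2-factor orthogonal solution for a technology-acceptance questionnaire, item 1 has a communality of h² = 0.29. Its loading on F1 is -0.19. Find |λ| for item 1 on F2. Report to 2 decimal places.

Under orthogonal rotation h² = Σλ², so λ_F2² = h² − (0.0361) = 0.29 − 0.0361 = 0.2539.
|λ| = √0.2539 = 0.5039.

0.50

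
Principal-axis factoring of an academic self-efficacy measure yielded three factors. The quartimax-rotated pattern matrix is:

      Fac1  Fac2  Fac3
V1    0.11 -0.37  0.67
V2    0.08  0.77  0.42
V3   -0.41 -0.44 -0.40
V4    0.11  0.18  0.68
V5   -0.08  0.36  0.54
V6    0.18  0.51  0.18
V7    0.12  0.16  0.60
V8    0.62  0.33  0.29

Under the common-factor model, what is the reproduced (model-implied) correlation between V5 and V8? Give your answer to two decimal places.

0.23

r̂ = Σ λ_i·λ_j across factors = (-0.08)(0.62) + (0.36)(0.33) + (0.54)(0.29)
  = -0.0496 +0.1188 +0.1566 = 0.2258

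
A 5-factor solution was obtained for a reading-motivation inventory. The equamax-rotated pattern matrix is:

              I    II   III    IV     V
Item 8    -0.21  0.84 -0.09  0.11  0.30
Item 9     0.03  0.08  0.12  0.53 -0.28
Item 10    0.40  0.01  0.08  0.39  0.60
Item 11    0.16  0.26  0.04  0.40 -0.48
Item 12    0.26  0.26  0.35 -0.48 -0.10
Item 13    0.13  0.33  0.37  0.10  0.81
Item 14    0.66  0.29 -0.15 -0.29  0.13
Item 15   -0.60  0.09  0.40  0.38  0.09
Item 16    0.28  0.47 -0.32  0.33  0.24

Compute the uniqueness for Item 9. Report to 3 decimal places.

0.619

h² = 0.03² + 0.08² + 0.12² + 0.53² + (-0.28)² = 0.0009 + 0.0064 + 0.0144 + 0.2809 + 0.0784 = 0.3810
Uniqueness u² = 1 − h² = 1 − 0.3810 = 0.6190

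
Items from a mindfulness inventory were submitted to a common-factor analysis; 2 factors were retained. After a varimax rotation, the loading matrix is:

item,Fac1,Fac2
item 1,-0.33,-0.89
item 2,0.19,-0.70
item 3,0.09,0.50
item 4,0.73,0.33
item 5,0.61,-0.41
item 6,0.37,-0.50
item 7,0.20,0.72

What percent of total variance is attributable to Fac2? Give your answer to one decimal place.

36.8%

SS loadings for Fac2 = (-0.89)² + (-0.70)² + 0.50² + 0.33² + (-0.41)² + (-0.50)² + 0.72² = 2.5775
With 7 standardized items, total variance = 7. Proportion = 2.5775/7 = 0.3682 → 36.82%.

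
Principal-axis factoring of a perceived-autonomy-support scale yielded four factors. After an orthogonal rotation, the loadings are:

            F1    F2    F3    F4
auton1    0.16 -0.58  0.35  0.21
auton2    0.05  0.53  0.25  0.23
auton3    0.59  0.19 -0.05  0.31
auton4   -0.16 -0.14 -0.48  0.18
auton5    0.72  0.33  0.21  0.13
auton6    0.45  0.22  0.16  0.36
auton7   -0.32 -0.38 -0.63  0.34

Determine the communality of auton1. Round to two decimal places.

0.53

h² = 0.16² + (-0.58)² + 0.35² + 0.21² = 0.0256 + 0.3364 + 0.1225 + 0.0441 = 0.5286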